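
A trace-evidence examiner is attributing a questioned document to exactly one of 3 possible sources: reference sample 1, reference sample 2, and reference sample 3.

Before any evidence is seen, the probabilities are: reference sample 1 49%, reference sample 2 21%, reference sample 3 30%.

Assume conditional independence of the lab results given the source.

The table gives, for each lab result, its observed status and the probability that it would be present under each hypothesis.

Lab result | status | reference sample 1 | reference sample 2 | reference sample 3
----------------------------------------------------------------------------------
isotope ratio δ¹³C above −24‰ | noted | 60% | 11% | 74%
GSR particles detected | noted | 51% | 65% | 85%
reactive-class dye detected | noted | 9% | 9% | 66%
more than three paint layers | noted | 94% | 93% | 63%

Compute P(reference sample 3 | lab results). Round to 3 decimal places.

By Bayes' rule with conditional independence, the unnormalized weight for each hypothesis is prior × ∏ likelihoods:
  reference sample 1: 0.49 × 0.60 × 0.51 × 0.09 × 0.94 = 0.012685
  reference sample 2: 0.21 × 0.11 × 0.65 × 0.09 × 0.93 = 0.0012568
  reference sample 3: 0.30 × 0.74 × 0.85 × 0.66 × 0.63 = 0.078461
Marginal likelihood of the evidence = 0.092403.
P(reference sample 3 | evidence) = 0.078461 / 0.092403 ≈ 0.849.

0.849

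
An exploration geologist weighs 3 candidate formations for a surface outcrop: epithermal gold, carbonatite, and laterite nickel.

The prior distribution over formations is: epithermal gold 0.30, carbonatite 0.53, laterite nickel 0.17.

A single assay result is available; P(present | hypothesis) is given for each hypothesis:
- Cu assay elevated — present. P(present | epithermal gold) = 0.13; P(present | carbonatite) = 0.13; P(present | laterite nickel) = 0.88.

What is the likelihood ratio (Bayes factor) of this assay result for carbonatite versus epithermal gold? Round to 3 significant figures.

Likelihood of this assay result under each hypothesis:
  carbonatite: 0.13
  epithermal gold: 0.13
Bayes factor = 0.13 / 0.13 ≈ 1.00

1.00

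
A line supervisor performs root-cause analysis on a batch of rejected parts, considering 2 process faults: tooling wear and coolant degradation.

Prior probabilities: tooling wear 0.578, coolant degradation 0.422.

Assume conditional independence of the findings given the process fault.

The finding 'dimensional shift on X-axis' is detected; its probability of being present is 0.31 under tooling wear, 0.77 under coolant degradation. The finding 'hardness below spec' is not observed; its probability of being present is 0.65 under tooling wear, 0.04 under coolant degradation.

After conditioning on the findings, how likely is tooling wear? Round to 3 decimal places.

Multiply each prior by the joint likelihood of the evidence pattern (using 1 − P(present | H) for each absent finding):
  tooling wear: 0.578 × 0.31 × (1 − 0.65) = 0.062713
  coolant degradation: 0.422 × 0.77 × (1 − 0.04) = 0.31194
The unnormalized weights sum to 0.37466.
P(tooling wear | evidence) = 0.062713 / 0.37466 ≈ 0.167.

0.167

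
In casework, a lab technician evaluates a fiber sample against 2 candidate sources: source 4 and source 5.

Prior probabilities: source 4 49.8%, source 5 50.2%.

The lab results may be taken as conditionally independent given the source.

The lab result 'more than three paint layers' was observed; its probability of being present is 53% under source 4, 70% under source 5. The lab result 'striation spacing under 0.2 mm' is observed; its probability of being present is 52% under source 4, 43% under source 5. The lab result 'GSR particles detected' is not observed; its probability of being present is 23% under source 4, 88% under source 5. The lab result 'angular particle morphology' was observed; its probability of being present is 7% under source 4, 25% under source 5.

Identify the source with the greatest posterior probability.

For each hypothesis, the unnormalized posterior weight is prior × product of the lab result likelihoods (using 1 − P(present | H) for each absent lab result):
  source 4: 0.498 × 0.53 × 0.52 × (1 − 0.23) × 0.07 = 0.0073977
  source 5: 0.502 × 0.70 × 0.43 × (1 − 0.88) × 0.25 = 0.0045331
Normalizing constant Z = 0.0073977 + 0.0045331 = 0.011931.
P(source 4 | evidence) ≈ 0.0073977 / 0.011931 ≈ 0.620
P(source 5 | evidence) ≈ 0.0045331 / 0.011931 ≈ 0.380
The largest is 0.620, so source 4 is most probable.

source 4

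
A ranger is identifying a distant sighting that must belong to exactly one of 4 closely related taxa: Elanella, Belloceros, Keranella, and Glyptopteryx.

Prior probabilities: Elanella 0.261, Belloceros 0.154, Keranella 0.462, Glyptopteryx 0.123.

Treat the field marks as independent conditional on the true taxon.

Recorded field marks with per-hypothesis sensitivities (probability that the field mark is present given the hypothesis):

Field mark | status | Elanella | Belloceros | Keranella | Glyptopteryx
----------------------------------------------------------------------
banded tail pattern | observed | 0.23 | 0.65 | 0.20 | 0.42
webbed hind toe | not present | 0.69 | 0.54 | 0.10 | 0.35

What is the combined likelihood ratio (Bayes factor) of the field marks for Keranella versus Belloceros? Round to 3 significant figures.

Joint likelihood of the field mark pattern under each hypothesis (using 1 − P(present | H) for each absent field mark):
  Keranella: 0.20 × (1 − 0.10) = 0.18
  Belloceros: 0.65 × (1 − 0.54) = 0.299
Bayes factor = 0.18 / 0.299 ≈ 0.602

0.602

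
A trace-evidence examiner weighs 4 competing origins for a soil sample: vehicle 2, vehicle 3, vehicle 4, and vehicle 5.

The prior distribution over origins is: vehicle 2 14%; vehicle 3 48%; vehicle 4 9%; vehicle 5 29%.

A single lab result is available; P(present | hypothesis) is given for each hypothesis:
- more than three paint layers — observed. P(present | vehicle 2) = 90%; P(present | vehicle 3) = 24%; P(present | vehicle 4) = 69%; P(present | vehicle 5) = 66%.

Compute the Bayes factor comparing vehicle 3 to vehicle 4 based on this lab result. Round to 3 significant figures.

The Bayes factor is the ratio of the two likelihoods.
  vehicle 3: 0.24
  vehicle 4: 0.69
Bayes factor = 0.24 / 0.69 ≈ 0.348

0.348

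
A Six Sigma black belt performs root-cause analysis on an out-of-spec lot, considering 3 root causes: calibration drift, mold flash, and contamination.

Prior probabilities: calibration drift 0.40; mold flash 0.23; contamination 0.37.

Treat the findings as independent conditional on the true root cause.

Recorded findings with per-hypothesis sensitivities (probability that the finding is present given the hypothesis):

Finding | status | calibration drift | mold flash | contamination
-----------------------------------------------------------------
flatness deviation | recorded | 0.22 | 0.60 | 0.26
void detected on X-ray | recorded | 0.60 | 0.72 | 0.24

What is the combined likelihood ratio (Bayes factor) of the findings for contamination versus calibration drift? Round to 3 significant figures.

Joint likelihood of the evidence pattern under each hypothesis:
  contamination: 0.26 × 0.24 = 0.0624
  calibration drift: 0.22 × 0.60 = 0.132
Bayes factor = 0.0624 / 0.132 ≈ 0.473

0.473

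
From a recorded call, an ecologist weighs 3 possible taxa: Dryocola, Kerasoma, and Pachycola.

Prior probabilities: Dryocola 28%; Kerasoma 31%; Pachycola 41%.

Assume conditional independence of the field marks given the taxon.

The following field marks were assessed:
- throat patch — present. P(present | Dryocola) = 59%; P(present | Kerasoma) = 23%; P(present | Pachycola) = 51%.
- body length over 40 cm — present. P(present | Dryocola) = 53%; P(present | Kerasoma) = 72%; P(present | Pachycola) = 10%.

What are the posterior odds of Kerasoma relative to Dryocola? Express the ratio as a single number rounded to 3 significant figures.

Posterior odds equal prior odds times the likelihood ratio; only the two competing hypotheses matter.
  Kerasoma: 0.31 × 0.23 × 0.72 = 0.051336
  Dryocola: 0.28 × 0.59 × 0.53 = 0.087556
Odds(Kerasoma : Dryocola) = 0.051336 / 0.087556 ≈ 0.586.

0.586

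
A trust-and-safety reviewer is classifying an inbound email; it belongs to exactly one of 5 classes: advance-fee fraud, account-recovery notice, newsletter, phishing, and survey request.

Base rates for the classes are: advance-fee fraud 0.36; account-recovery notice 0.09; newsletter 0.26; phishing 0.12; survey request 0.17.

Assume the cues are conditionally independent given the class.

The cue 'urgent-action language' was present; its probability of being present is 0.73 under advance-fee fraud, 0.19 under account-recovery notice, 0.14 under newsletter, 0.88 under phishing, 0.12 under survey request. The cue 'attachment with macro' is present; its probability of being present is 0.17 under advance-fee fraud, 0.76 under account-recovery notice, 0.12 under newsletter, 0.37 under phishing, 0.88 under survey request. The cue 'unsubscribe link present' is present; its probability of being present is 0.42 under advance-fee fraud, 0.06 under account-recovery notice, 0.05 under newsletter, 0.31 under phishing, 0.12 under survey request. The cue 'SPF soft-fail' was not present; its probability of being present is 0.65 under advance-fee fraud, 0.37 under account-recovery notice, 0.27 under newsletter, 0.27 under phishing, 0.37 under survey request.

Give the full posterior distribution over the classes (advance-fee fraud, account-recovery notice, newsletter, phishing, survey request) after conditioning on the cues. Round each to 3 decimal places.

0.377, 0.028, 0.009, 0.508, 0.078

For each hypothesis, the unnormalized posterior weight is prior × product of the cue likelihoods (using 1 − P(present | H) for each absent cue):
  advance-fee fraud: 0.36 × 0.73 × 0.17 × 0.42 × (1 − 0.65) = 0.0065674
  account-recovery notice: 0.09 × 0.19 × 0.76 × 0.06 × (1 − 0.37) = 0.00049125
  newsletter: 0.26 × 0.14 × 0.12 × 0.05 × (1 − 0.27) = 0.00015943
  phishing: 0.12 × 0.88 × 0.37 × 0.31 × (1 − 0.27) = 0.008842
  survey request: 0.17 × 0.12 × 0.88 × 0.12 × (1 − 0.37) = 0.0013572
The unnormalized weights sum to 0.017417.
P(advance-fee fraud | evidence) = 0.0065674 / 0.017417 ≈ 0.377
P(account-recovery notice | evidence) = 0.00049125 / 0.017417 ≈ 0.028
P(newsletter | evidence) = 0.00015943 / 0.017417 ≈ 0.009
P(phishing | evidence) = 0.008842 / 0.017417 ≈ 0.508
P(survey request | evidence) = 0.0013572 / 0.017417 ≈ 0.078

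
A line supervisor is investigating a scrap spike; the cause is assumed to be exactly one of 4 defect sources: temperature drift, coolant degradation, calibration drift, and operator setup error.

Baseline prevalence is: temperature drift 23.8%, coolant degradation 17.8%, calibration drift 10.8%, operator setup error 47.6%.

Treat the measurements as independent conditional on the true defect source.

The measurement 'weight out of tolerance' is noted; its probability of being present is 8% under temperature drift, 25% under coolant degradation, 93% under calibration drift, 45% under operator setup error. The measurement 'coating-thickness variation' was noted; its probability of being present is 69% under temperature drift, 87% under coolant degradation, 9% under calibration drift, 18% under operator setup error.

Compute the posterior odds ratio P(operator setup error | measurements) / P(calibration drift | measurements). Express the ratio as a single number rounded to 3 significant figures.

Posterior odds equal prior odds times the likelihood ratio; only the two competing hypotheses matter.
  operator setup error: 0.476 × 0.45 × 0.18 = 0.038556
  calibration drift: 0.108 × 0.93 × 0.09 = 0.0090396
Odds(operator setup error : calibration drift) = 0.038556 / 0.0090396 ≈ 4.27.

4.27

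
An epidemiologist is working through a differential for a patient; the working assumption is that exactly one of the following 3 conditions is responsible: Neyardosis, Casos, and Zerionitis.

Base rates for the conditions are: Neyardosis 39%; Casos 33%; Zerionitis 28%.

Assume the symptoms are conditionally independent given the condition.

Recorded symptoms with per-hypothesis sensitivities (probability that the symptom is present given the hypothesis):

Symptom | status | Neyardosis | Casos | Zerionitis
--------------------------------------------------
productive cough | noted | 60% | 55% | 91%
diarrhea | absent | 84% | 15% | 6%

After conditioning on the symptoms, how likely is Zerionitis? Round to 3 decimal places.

Multiply each prior by the joint likelihood of the symptom pattern (using 1 − P(present | H) for each absent symptom):
  Neyardosis: 0.39 × 0.60 × (1 − 0.84) = 0.03744
  Casos: 0.33 × 0.55 × (1 − 0.15) = 0.15428
  Zerionitis: 0.28 × 0.91 × (1 − 0.06) = 0.23951
The unnormalized weights sum to 0.43123.
P(Zerionitis | evidence) = 0.23951 / 0.43123 ≈ 0.555.

0.555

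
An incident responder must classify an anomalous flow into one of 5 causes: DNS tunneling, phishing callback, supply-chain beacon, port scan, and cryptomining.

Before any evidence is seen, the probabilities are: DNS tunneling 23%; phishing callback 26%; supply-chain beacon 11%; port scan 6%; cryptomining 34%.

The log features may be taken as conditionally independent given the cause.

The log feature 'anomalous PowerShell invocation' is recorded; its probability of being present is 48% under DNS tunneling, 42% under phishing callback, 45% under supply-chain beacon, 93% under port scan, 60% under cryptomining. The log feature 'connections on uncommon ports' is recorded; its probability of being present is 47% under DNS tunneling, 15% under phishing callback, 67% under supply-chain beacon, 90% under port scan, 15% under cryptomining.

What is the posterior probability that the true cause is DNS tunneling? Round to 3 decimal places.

Multiply each prior by the joint likelihood of the log feature pattern:
  DNS tunneling: 0.23 × 0.48 × 0.47 = 0.051888
  phishing callback: 0.26 × 0.42 × 0.15 = 0.01638
  supply-chain beacon: 0.11 × 0.45 × 0.67 = 0.033165
  port scan: 0.06 × 0.93 × 0.90 = 0.05022
  cryptomining: 0.34 × 0.60 × 0.15 = 0.0306
The unnormalized weights sum to 0.18225.
P(DNS tunneling | evidence) = 0.051888 / 0.18225 ≈ 0.285.

0.285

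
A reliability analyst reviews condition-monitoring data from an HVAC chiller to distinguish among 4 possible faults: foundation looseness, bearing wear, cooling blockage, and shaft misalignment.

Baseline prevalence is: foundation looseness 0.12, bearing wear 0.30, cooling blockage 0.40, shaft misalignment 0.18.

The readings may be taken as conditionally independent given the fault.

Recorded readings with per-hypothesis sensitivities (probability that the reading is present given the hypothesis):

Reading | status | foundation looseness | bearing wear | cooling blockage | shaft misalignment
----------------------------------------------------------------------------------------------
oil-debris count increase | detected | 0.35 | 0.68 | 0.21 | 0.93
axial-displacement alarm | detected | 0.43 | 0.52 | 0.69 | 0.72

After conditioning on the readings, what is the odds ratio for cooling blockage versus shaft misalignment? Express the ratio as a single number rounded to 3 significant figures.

Unnormalized posterior weight (prior times the reading likelihoods) for each of the two hypotheses:
  cooling blockage: 0.40 × 0.21 × 0.69 = 0.05796
  shaft misalignment: 0.18 × 0.93 × 0.72 = 0.12053
Odds(cooling blockage : shaft misalignment) = 0.05796 / 0.12053 ≈ 0.481.

0.481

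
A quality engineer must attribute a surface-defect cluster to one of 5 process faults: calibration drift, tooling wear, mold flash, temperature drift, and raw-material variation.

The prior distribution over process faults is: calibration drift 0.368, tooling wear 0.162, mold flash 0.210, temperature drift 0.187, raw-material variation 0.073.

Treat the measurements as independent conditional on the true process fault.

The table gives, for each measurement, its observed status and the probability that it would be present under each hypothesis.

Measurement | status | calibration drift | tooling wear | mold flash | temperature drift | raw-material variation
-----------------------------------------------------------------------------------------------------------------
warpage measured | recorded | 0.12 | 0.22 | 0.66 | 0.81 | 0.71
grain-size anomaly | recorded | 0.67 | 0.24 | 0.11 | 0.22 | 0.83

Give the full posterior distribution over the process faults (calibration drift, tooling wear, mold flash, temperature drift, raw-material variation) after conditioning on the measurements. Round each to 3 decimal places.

0.228, 0.066, 0.118, 0.257, 0.332

For each hypothesis, the unnormalized posterior weight is prior × product of the measurement likelihoods:
  calibration drift: 0.368 × 0.12 × 0.67 = 0.029587
  tooling wear: 0.162 × 0.22 × 0.24 = 0.0085536
  mold flash: 0.210 × 0.66 × 0.11 = 0.015246
  temperature drift: 0.187 × 0.81 × 0.22 = 0.033323
  raw-material variation: 0.073 × 0.71 × 0.83 = 0.043019
The unnormalized weights sum to 0.12973.
P(calibration drift | evidence) = 0.029587 / 0.12973 ≈ 0.228
P(tooling wear | evidence) = 0.0085536 / 0.12973 ≈ 0.066
P(mold flash | evidence) = 0.015246 / 0.12973 ≈ 0.118
P(temperature drift | evidence) = 0.033323 / 0.12973 ≈ 0.257
P(raw-material variation | evidence) = 0.043019 / 0.12973 ≈ 0.332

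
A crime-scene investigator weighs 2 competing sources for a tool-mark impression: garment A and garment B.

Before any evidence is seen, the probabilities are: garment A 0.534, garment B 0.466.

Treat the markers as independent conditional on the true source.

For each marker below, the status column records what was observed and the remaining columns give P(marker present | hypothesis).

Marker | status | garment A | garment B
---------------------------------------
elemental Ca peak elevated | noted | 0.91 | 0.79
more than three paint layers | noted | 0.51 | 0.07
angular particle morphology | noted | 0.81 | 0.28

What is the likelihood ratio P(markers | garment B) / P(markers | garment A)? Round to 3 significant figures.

Take the product of per-marker likelihoods under each hypothesis, then divide.
  garment B: 0.79 × 0.07 × 0.28 = 0.015484
  garment A: 0.91 × 0.51 × 0.81 = 0.37592
Bayes factor = 0.015484 / 0.37592 ≈ 0.0412

0.0412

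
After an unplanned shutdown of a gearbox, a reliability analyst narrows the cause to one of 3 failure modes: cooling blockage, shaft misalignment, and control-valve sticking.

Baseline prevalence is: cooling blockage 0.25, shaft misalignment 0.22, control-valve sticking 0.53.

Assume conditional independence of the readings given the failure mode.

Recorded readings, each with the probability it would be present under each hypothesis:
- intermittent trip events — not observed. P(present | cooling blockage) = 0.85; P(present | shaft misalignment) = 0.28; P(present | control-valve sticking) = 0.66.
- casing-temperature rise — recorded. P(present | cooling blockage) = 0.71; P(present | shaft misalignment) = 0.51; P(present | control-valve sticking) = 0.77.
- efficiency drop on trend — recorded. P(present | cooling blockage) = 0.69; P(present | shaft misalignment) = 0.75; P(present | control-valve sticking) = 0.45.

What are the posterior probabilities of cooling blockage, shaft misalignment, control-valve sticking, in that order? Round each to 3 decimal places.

Multiply each prior by the joint likelihood of the reading pattern (using 1 − P(present | H) for each absent reading):
  cooling blockage: 0.25 × (1 − 0.85) × 0.71 × 0.69 = 0.018371
  shaft misalignment: 0.22 × (1 − 0.28) × 0.51 × 0.75 = 0.060588
  control-valve sticking: 0.53 × (1 − 0.66) × 0.77 × 0.45 = 0.062439
Normalizing constant Z = 0.018371 + 0.060588 + 0.062439 = 0.1414.
P(cooling blockage | evidence) = 0.018371 / 0.1414 ≈ 0.130
P(shaft misalignment | evidence) = 0.060588 / 0.1414 ≈ 0.428
P(control-valve sticking | evidence) = 0.062439 / 0.1414 ≈ 0.442

0.130, 0.428, 0.442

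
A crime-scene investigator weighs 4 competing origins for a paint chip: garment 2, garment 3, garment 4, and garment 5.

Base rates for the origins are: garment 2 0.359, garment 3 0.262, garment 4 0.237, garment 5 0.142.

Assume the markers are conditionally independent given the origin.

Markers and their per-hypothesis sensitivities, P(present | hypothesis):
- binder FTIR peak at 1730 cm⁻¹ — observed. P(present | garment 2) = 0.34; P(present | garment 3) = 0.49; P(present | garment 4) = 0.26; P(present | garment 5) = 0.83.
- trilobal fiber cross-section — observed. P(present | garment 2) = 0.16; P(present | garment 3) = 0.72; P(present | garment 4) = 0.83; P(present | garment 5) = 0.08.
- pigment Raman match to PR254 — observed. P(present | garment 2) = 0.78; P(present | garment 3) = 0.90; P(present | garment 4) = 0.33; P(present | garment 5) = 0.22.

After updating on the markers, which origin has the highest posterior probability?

garment 3

For each hypothesis, the unnormalized posterior weight is prior × product of the marker likelihoods:
  garment 2: 0.359 × 0.34 × 0.16 × 0.78 = 0.015233
  garment 3: 0.262 × 0.49 × 0.72 × 0.90 = 0.08319
  garment 4: 0.237 × 0.26 × 0.83 × 0.33 = 0.016878
  garment 5: 0.142 × 0.83 × 0.08 × 0.22 = 0.0020743
Marginal likelihood of the evidence = 0.11738.
P(garment 2 | evidence) ≈ 0.015233 / 0.11738 ≈ 0.130
P(garment 3 | evidence) ≈ 0.08319 / 0.11738 ≈ 0.709
P(garment 4 | evidence) ≈ 0.016878 / 0.11738 ≈ 0.144
P(garment 5 | evidence) ≈ 0.0020743 / 0.11738 ≈ 0.018
The largest is 0.709, so garment 3 is most probable.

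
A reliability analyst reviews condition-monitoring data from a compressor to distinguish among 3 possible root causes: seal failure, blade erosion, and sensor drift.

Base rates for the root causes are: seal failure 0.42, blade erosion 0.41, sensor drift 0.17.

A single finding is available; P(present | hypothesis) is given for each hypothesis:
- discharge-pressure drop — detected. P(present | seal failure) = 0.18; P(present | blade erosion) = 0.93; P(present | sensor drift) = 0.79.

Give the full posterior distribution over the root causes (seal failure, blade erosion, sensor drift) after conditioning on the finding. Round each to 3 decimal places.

0.128, 0.645, 0.227

By Bayes' rule, the unnormalized weight for each hypothesis is prior × likelihood:
  seal failure: 0.42 × 0.18 = 0.0756
  blade erosion: 0.41 × 0.93 = 0.3813
  sensor drift: 0.17 × 0.79 = 0.1343
Marginal likelihood of the evidence = 0.5912.
P(seal failure | evidence) = 0.0756 / 0.5912 ≈ 0.128
P(blade erosion | evidence) = 0.3813 / 0.5912 ≈ 0.645
P(sensor drift | evidence) = 0.1343 / 0.5912 ≈ 0.227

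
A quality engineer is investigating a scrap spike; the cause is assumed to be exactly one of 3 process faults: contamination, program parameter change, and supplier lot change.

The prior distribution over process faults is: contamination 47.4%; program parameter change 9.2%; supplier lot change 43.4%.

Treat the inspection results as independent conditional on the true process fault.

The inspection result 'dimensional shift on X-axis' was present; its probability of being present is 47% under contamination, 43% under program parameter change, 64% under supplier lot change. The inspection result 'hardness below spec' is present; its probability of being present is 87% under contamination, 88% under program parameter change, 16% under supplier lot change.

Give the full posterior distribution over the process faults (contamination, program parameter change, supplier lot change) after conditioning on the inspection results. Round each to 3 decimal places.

0.710, 0.127, 0.163

Multiply each prior by the joint likelihood of the inspection result pattern:
  contamination: 0.474 × 0.47 × 0.87 = 0.19382
  program parameter change: 0.092 × 0.43 × 0.88 = 0.034813
  supplier lot change: 0.434 × 0.64 × 0.16 = 0.044442
Marginal likelihood of the evidence = 0.27307.
P(contamination | evidence) = 0.19382 / 0.27307 ≈ 0.710
P(program parameter change | evidence) = 0.034813 / 0.27307 ≈ 0.127
P(supplier lot change | evidence) = 0.044442 / 0.27307 ≈ 0.163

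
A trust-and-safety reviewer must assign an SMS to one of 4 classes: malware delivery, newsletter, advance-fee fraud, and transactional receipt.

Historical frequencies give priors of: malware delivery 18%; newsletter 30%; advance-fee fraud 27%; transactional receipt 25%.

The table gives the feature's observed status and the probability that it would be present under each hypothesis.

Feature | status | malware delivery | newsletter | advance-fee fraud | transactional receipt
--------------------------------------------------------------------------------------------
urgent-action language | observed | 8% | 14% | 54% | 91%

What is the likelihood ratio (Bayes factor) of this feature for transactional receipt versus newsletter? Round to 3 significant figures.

6.50

Likelihood of this feature under each hypothesis:
  transactional receipt: 0.91
  newsletter: 0.14
Bayes factor = 0.91 / 0.14 ≈ 6.50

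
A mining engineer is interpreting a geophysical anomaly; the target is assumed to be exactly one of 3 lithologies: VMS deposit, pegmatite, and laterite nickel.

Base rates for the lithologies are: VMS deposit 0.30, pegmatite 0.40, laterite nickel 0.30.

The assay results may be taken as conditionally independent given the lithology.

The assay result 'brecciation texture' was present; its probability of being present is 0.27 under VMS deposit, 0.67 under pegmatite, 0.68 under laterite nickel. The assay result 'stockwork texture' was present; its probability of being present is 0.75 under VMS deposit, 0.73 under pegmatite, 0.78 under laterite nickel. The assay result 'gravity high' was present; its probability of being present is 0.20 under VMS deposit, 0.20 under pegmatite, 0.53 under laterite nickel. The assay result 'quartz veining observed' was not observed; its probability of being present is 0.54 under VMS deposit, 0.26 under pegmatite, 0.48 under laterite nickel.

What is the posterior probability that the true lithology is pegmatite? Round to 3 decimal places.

0.369

By Bayes' rule with conditional independence, the unnormalized weight for each hypothesis is prior × ∏ likelihoods (using 1 − P(present | H) for each absent assay result):
  VMS deposit: 0.30 × 0.27 × 0.75 × 0.20 × (1 − 0.54) = 0.005589
  pegmatite: 0.40 × 0.67 × 0.73 × 0.20 × (1 − 0.26) = 0.028955
  laterite nickel: 0.30 × 0.68 × 0.78 × 0.53 × (1 − 0.48) = 0.043853
The unnormalized weights sum to 0.078397.
P(pegmatite | evidence) = 0.028955 / 0.078397 ≈ 0.369.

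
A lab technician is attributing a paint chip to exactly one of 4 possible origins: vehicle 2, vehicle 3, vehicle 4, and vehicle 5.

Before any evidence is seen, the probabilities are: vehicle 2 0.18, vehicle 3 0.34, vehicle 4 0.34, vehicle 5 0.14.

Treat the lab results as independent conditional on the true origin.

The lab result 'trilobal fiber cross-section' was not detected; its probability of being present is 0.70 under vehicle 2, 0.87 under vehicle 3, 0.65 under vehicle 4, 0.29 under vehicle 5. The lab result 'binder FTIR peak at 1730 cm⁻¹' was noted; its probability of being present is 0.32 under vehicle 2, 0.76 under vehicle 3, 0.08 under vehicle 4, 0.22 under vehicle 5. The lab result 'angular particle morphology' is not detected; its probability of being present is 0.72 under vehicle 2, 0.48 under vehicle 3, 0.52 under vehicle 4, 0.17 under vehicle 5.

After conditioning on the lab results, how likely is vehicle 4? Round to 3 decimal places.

0.101

By Bayes' rule with conditional independence, the unnormalized weight for each hypothesis is prior × ∏ likelihoods (using 1 − P(present | H) for each absent lab result):
  vehicle 2: 0.18 × (1 − 0.70) × 0.32 × (1 − 0.72) = 0.0048384
  vehicle 3: 0.34 × (1 − 0.87) × 0.76 × (1 − 0.48) = 0.017468
  vehicle 4: 0.34 × (1 − 0.65) × 0.08 × (1 − 0.52) = 0.0045696
  vehicle 5: 0.14 × (1 − 0.29) × 0.22 × (1 − 0.17) = 0.01815
Marginal likelihood of the evidence = 0.045026.
P(vehicle 4 | evidence) = 0.0045696 / 0.045026 ≈ 0.101.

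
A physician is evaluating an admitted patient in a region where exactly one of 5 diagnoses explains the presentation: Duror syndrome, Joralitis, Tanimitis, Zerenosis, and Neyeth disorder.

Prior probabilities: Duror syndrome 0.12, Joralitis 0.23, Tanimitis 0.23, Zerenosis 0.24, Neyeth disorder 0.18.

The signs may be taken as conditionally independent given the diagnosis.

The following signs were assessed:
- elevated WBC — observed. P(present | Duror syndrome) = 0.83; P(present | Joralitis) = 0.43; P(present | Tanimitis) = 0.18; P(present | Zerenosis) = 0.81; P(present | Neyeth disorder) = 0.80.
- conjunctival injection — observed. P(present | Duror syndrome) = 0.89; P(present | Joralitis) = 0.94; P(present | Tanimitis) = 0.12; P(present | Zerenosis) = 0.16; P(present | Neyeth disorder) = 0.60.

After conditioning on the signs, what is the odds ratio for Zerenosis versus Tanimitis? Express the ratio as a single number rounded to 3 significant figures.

6.26

The normalizing constant cancels in an odds ratio, so compute prior × likelihood for the two hypotheses only:
  Zerenosis: 0.24 × 0.81 × 0.16 = 0.031104
  Tanimitis: 0.23 × 0.18 × 0.12 = 0.004968
Odds(Zerenosis : Tanimitis) = 0.031104 / 0.004968 ≈ 6.26.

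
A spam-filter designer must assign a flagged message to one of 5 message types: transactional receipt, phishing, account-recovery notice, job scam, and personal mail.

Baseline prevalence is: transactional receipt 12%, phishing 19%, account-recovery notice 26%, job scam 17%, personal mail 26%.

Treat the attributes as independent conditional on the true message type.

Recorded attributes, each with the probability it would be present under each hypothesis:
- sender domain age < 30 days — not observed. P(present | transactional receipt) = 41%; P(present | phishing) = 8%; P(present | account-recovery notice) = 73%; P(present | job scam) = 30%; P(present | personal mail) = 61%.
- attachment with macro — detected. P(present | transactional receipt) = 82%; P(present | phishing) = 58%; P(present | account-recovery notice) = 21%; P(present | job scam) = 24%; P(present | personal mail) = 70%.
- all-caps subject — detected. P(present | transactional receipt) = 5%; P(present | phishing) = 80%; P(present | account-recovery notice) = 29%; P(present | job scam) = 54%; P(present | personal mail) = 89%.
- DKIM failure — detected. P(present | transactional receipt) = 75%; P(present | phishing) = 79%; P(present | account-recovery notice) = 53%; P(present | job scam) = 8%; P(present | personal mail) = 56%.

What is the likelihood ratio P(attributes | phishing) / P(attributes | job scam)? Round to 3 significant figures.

The Bayes factor is the ratio of the joint likelihoods of the attribute pattern under the two hypotheses (using 1 − P(present | H) for each absent attribute).
  phishing: (1 − 0.08) × 0.58 × 0.80 × 0.79 = 0.33724
  job scam: (1 − 0.30) × 0.24 × 0.54 × 0.08 = 0.0072576
Bayes factor = 0.33724 / 0.0072576 ≈ 46.5

46.5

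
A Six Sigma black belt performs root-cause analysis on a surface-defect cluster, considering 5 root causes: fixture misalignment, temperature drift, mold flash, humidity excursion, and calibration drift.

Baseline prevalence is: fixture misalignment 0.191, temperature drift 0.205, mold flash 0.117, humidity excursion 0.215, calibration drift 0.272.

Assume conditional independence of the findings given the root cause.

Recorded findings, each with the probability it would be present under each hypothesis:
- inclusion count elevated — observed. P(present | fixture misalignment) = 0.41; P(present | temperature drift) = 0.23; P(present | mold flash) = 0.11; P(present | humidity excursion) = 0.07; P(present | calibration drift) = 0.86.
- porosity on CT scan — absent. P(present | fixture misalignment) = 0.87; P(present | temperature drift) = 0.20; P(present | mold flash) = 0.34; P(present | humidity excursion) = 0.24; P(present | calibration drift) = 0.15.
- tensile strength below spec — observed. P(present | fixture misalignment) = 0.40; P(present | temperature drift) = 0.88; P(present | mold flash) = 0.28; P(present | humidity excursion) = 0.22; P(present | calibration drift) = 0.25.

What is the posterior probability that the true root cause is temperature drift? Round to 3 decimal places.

0.361

By Bayes' rule with conditional independence, the unnormalized weight for each hypothesis is prior × ∏ likelihoods (using 1 − P(present | H) for each absent finding):
  fixture misalignment: 0.191 × 0.41 × (1 − 0.87) × 0.40 = 0.0040721
  temperature drift: 0.205 × 0.23 × (1 − 0.20) × 0.88 = 0.033194
  mold flash: 0.117 × 0.11 × (1 − 0.34) × 0.28 = 0.0023784
  humidity excursion: 0.215 × 0.07 × (1 − 0.24) × 0.22 = 0.0025164
  calibration drift: 0.272 × 0.86 × (1 − 0.15) × 0.25 = 0.049708
Marginal likelihood of the evidence = 0.091868.
P(temperature drift | evidence) = 0.033194 / 0.091868 ≈ 0.361.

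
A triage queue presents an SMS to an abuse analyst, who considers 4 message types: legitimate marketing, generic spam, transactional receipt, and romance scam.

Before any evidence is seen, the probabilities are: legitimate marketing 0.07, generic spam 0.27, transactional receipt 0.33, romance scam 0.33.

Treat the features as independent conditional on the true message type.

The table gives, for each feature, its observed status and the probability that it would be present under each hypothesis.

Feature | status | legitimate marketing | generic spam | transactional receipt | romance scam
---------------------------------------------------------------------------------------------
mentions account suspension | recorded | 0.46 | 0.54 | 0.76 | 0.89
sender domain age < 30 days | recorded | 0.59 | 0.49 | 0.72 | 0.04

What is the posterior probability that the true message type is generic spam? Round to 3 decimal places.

By Bayes' rule with conditional independence, the unnormalized weight for each hypothesis is prior × ∏ likelihoods:
  legitimate marketing: 0.07 × 0.46 × 0.59 = 0.018998
  generic spam: 0.27 × 0.54 × 0.49 = 0.071442
  transactional receipt: 0.33 × 0.76 × 0.72 = 0.18058
  romance scam: 0.33 × 0.89 × 0.04 = 0.011748
Normalizing constant Z = 0.018998 + 0.071442 + 0.18058 + 0.011748 = 0.28276.
P(generic spam | evidence) = 0.071442 / 0.28276 ≈ 0.253.

0.253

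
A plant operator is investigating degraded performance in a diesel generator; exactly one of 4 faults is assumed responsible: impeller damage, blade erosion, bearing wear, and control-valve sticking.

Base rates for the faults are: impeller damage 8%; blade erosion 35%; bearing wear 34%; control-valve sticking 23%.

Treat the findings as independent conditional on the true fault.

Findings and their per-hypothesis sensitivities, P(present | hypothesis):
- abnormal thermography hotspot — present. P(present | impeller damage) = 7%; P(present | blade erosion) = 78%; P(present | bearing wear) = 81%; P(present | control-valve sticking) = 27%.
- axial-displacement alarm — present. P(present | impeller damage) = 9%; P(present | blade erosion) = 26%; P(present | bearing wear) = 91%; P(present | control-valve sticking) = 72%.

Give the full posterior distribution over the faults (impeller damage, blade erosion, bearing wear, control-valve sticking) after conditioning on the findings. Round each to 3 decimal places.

By Bayes' rule with conditional independence, the unnormalized weight for each hypothesis is prior × ∏ likelihoods:
  impeller damage: 0.08 × 0.07 × 0.09 = 0.000504
  blade erosion: 0.35 × 0.78 × 0.26 = 0.07098
  bearing wear: 0.34 × 0.81 × 0.91 = 0.25061
  control-valve sticking: 0.23 × 0.27 × 0.72 = 0.044712
Marginal likelihood of the evidence = 0.36681.
P(impeller damage | evidence) = 0.000504 / 0.36681 ≈ 0.001
P(blade erosion | evidence) = 0.07098 / 0.36681 ≈ 0.194
P(bearing wear | evidence) = 0.25061 / 0.36681 ≈ 0.683
P(control-valve sticking | evidence) = 0.044712 / 0.36681 ≈ 0.122

0.001, 0.194, 0.683, 0.122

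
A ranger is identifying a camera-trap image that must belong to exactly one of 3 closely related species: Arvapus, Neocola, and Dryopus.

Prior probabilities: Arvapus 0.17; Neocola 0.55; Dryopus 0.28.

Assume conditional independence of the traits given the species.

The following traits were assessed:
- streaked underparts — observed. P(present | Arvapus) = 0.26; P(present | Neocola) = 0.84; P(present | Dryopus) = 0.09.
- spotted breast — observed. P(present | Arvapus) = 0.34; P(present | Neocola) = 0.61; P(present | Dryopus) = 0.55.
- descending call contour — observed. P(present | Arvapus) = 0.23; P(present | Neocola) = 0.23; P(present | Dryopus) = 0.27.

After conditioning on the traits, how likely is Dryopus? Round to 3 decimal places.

For each hypothesis, the unnormalized posterior weight is prior × product of the trait likelihoods:
  Arvapus: 0.17 × 0.26 × 0.34 × 0.23 = 0.0034564
  Neocola: 0.55 × 0.84 × 0.61 × 0.23 = 0.064819
  Dryopus: 0.28 × 0.09 × 0.55 × 0.27 = 0.0037422
The unnormalized weights sum to 0.072017.
P(Dryopus | evidence) = 0.0037422 / 0.072017 ≈ 0.052.

0.052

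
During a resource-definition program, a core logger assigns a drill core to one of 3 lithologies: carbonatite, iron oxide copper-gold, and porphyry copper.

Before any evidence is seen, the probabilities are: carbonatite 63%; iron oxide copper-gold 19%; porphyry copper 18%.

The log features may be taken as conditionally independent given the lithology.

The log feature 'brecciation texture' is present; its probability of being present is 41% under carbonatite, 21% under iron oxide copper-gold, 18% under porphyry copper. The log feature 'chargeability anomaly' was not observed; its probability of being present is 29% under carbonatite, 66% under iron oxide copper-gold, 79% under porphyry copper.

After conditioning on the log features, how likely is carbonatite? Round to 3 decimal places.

Multiply each prior by the joint likelihood of the log feature pattern (using 1 − P(present | H) for each absent log feature):
  carbonatite: 0.63 × 0.41 × (1 − 0.29) = 0.18339
  iron oxide copper-gold: 0.19 × 0.21 × (1 − 0.66) = 0.013566
  porphyry copper: 0.18 × 0.18 × (1 − 0.79) = 0.006804
Normalizing constant Z = 0.18339 + 0.013566 + 0.006804 = 0.20376.
P(carbonatite | evidence) = 0.18339 / 0.20376 ≈ 0.900.

0.900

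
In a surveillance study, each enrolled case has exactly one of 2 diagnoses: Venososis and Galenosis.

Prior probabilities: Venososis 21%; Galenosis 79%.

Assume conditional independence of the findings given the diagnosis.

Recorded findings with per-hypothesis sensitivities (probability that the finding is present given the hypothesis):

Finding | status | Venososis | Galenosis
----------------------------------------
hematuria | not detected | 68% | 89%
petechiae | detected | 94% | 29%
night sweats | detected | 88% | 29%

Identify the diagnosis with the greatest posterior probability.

Venososis

Multiply each prior by the joint likelihood of the evidence pattern (using 1 − P(present | H) for each absent finding):
  Venososis: 0.21 × (1 − 0.68) × 0.94 × 0.88 = 0.055588
  Galenosis: 0.79 × (1 − 0.89) × 0.29 × 0.29 = 0.0073083
The unnormalized weights sum to 0.062896.
P(Venososis | evidence) ≈ 0.055588 / 0.062896 ≈ 0.884
P(Galenosis | evidence) ≈ 0.0073083 / 0.062896 ≈ 0.116
The largest is 0.884, so Venososis is most probable.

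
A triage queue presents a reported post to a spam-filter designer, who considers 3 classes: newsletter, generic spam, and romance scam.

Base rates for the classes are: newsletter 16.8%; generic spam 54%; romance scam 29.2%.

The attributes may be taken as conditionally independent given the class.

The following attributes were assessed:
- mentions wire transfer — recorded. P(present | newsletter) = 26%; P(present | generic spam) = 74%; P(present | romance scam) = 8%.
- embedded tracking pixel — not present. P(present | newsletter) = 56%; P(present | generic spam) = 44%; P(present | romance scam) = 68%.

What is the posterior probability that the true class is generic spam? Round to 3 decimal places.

By Bayes' rule with conditional independence, the unnormalized weight for each hypothesis is prior × ∏ likelihoods (using 1 − P(present | H) for each absent attribute):
  newsletter: 0.168 × 0.26 × (1 − 0.56) = 0.019219
  generic spam: 0.540 × 0.74 × (1 − 0.44) = 0.22378
  romance scam: 0.292 × 0.08 × (1 − 0.68) = 0.0074752
Normalizing constant Z = 0.019219 + 0.22378 + 0.0074752 = 0.25047.
P(generic spam | evidence) = 0.22378 / 0.25047 ≈ 0.893.

0.893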